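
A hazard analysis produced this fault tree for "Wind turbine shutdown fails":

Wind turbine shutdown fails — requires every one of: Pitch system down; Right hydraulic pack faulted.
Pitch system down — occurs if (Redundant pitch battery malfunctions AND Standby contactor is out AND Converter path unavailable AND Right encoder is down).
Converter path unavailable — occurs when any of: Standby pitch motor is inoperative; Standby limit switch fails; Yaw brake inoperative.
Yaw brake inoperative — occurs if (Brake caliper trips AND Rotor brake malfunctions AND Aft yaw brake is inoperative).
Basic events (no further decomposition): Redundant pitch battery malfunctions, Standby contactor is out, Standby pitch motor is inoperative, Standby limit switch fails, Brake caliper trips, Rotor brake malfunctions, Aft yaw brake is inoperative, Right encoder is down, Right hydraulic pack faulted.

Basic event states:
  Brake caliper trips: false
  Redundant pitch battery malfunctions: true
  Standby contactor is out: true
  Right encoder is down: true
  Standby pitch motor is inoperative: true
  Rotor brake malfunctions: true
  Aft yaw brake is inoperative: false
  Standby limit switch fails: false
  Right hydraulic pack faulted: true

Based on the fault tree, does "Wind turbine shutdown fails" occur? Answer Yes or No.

Yaw brake inoperative [AND]: Brake caliper trips=not, Rotor brake malfunctions=occurs, Aft yaw brake is inoperative=not → not all inputs occur → does not occur.
Converter path unavailable [OR]: Standby pitch motor is inoperative=occurs, Standby limit switch fails=not, Yaw brake inoperative=not → at least one input occurs → occurs.
Pitch system down [AND]: Redundant pitch battery malfunctions=occurs, Standby contactor is out=occurs, Converter path unavailable=occurs, Right encoder is down=occurs → all inputs occur → occurs.
Wind turbine shutdown fails [AND]: Pitch system down=occurs, Right hydraulic pack faulted=occurs → all inputs occur → occurs.

Yes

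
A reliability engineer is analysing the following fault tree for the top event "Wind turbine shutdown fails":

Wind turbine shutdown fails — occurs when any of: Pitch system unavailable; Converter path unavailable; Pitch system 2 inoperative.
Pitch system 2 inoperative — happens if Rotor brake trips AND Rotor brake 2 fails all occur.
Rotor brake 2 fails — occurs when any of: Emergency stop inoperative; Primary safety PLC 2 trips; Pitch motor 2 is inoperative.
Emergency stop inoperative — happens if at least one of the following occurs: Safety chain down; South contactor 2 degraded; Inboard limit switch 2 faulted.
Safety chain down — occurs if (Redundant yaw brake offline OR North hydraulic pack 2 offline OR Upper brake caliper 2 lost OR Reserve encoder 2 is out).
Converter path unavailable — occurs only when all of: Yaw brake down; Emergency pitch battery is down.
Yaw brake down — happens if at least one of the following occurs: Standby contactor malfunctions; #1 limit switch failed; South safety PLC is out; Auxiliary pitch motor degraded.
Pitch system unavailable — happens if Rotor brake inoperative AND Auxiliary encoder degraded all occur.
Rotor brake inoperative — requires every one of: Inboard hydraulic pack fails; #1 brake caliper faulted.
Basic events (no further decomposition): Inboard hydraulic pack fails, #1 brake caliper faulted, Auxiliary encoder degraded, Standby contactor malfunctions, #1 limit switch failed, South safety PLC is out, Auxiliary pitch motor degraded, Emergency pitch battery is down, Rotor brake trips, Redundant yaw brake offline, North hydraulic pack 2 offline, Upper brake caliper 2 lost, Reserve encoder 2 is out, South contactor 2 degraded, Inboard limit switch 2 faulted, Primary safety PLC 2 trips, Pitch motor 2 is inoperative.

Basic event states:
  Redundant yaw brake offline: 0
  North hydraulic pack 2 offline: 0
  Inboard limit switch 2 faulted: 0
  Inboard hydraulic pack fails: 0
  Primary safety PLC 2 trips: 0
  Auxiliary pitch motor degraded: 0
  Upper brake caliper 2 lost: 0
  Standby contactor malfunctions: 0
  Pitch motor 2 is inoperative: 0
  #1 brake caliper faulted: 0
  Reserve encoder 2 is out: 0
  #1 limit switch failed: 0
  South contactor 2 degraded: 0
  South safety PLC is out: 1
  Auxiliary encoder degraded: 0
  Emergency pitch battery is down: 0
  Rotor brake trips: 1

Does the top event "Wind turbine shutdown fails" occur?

No

Rotor brake inoperative [AND]: Inboard hydraulic pack fails=not, #1 brake caliper faulted=not → not all inputs occur → does not occur.
Pitch system unavailable [AND]: Rotor brake inoperative=not, Auxiliary encoder degraded=not → not all inputs occur → does not occur.
Yaw brake down [OR]: Standby contactor malfunctions=not, #1 limit switch failed=not, South safety PLC is out=occurs, Auxiliary pitch motor degraded=not → at least one input occurs → occurs.
Converter path unavailable [AND]: Yaw brake down=occurs, Emergency pitch battery is down=not → not all inputs occur → does not occur.
Safety chain down [OR]: Redundant yaw brake offline=not, North hydraulic pack 2 offline=not, Upper brake caliper 2 lost=not, Reserve encoder 2 is out=not → no input occurs → does not occur.
Emergency stop inoperative [OR]: Safety chain down=not, South contactor 2 degraded=not, Inboard limit switch 2 faulted=not → no input occurs → does not occur.
Rotor brake 2 fails [OR]: Emergency stop inoperative=not, Primary safety PLC 2 trips=not, Pitch motor 2 is inoperative=not → no input occurs → does not occur.
Pitch system 2 inoperative [AND]: Rotor brake trips=occurs, Rotor brake 2 fails=not → not all inputs occur → does not occur.
Wind turbine shutdown fails [OR]: Pitch system unavailable=not, Converter path unavailable=not, Pitch system 2 inoperative=not → no input occurs → does not occur.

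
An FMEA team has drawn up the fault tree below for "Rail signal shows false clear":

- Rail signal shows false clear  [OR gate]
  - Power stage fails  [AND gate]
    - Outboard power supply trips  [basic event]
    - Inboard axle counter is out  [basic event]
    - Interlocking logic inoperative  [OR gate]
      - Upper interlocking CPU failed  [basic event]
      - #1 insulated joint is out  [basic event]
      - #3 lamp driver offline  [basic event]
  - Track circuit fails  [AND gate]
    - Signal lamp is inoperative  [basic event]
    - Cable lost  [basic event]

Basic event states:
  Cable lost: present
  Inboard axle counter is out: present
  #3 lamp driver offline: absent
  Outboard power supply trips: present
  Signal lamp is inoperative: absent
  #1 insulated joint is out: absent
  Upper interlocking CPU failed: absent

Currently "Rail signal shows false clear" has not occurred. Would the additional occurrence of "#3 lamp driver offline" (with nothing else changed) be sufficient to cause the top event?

Yes

Counterfactual: set "#3 lamp driver offline" to occurred.
Interlocking logic inoperative [OR]: Upper interlocking CPU failed=not, #1 insulated joint is out=not, #3 lamp driver offline=occurs → at least one input occurs → occurs.
Power stage fails [AND]: Outboard power supply trips=occurs, Inboard axle counter is out=occurs, Interlocking logic inoperative=occurs → all inputs occur → occurs.
Track circuit fails [AND]: Signal lamp is inoperative=not, Cable lost=occurs → not all inputs occur → does not occur.
Rail signal shows false clear [OR]: Power stage fails=occurs, Track circuit fails=not → at least one input occurs → occurs.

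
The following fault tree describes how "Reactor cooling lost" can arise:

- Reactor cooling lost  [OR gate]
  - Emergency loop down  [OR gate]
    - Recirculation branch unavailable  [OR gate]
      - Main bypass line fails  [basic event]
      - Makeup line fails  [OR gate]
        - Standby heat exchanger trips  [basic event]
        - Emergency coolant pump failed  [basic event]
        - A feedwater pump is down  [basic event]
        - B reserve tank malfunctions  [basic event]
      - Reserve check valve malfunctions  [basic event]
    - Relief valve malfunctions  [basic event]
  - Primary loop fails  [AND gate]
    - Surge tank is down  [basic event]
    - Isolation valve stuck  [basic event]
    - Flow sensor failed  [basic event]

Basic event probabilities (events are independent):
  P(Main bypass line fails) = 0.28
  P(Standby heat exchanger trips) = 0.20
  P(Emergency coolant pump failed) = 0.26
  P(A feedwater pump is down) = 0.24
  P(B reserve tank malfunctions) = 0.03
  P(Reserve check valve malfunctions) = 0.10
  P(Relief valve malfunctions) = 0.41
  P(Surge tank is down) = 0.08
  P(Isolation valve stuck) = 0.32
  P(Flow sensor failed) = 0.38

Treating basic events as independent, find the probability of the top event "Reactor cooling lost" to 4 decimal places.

P(Makeup line fails) [OR] = 1 − (1−0.20) × (1−0.26) × (1−0.24) × (1−0.03) = 0.563578
P(Recirculation branch unavailable) [OR] = 1 − (1−0.28) × (1−0.563578) × (1−0.10) = 0.717199
P(Emergency loop down) [OR] = 1 − (1−0.717199) × (1−0.41) = 0.833147
P(Primary loop fails) [AND] = 0.08 × 0.32 × 0.38 = 0.009728
P(Reactor cooling lost) [OR] = 1 − (1−0.833147) × (1−0.009728) = 0.834770
Rounded to 4 decimal places: P(Reactor cooling lost) ≈ 0.8348.

0.8348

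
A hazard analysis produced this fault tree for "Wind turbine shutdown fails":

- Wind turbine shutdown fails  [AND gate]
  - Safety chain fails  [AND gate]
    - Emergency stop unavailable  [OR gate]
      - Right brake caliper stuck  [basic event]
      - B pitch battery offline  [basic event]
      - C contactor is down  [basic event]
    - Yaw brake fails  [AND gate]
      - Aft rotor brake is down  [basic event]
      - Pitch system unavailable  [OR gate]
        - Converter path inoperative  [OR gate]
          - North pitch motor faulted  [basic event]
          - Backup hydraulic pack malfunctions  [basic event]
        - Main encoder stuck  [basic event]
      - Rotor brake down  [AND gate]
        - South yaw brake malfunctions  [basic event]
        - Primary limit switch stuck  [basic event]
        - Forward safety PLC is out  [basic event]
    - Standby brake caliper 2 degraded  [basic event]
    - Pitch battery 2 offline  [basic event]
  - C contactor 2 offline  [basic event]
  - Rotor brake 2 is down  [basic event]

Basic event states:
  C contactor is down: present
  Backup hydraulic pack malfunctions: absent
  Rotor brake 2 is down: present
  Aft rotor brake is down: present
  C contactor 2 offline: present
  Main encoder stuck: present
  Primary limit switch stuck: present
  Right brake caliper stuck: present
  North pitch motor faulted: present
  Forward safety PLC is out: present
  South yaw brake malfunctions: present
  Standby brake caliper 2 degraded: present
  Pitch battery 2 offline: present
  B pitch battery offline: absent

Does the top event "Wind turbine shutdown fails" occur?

Yes

Emergency stop unavailable [OR]: Right brake caliper stuck=occurs, B pitch battery offline=not, C contactor is down=occurs → at least one input occurs → occurs.
Converter path inoperative [OR]: North pitch motor faulted=occurs, Backup hydraulic pack malfunctions=not → at least one input occurs → occurs.
Pitch system unavailable [OR]: Converter path inoperative=occurs, Main encoder stuck=occurs → at least one input occurs → occurs.
Rotor brake down [AND]: South yaw brake malfunctions=occurs, Primary limit switch stuck=occurs, Forward safety PLC is out=occurs → all inputs occur → occurs.
Yaw brake fails [AND]: Aft rotor brake is down=occurs, Pitch system unavailable=occurs, Rotor brake down=occurs → all inputs occur → occurs.
Safety chain fails [AND]: Emergency stop unavailable=occurs, Yaw brake fails=occurs, Standby brake caliper 2 degraded=occurs, Pitch battery 2 offline=occurs → all inputs occur → occurs.
Wind turbine shutdown fails [AND]: Safety chain fails=occurs, C contactor 2 offline=occurs, Rotor brake 2 is down=occurs → all inputs occur → occurs.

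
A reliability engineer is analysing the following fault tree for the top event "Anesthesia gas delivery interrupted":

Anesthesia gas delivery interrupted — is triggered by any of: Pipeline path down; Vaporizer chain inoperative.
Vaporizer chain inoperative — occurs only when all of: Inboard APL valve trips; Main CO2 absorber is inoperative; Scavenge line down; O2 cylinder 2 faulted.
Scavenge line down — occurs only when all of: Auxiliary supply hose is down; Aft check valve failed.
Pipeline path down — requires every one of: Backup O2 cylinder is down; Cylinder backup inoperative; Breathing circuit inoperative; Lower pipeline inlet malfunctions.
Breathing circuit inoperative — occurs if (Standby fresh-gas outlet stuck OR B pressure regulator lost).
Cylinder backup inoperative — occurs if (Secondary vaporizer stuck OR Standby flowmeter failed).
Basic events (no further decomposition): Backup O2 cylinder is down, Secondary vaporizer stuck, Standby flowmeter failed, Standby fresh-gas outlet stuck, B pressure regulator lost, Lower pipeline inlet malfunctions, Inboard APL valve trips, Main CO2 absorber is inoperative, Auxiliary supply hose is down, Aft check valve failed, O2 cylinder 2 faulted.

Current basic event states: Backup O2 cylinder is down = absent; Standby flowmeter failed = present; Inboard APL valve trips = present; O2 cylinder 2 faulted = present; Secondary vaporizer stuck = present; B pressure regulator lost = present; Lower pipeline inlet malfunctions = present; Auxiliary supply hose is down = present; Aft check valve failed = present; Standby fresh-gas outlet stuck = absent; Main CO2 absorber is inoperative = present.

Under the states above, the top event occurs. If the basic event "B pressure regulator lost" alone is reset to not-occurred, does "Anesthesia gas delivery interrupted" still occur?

Counterfactual: set "B pressure regulator lost" to not occurred.
Cylinder backup inoperative [OR]: Secondary vaporizer stuck=occurs, Standby flowmeter failed=occurs → at least one input occurs → occurs.
Breathing circuit inoperative [OR]: Standby fresh-gas outlet stuck=not, B pressure regulator lost=not → no input occurs → does not occur.
Pipeline path down [AND]: Backup O2 cylinder is down=not, Cylinder backup inoperative=occurs, Breathing circuit inoperative=not, Lower pipeline inlet malfunctions=occurs → not all inputs occur → does not occur.
Scavenge line down [AND]: Auxiliary supply hose is down=occurs, Aft check valve failed=occurs → all inputs occur → occurs.
Vaporizer chain inoperative [AND]: Inboard APL valve trips=occurs, Main CO2 absorber is inoperative=occurs, Scavenge line down=occurs, O2 cylinder 2 faulted=occurs → all inputs occur → occurs.
Anesthesia gas delivery interrupted [OR]: Pipeline path down=not, Vaporizer chain inoperative=occurs → at least one input occurs → occurs.

Yes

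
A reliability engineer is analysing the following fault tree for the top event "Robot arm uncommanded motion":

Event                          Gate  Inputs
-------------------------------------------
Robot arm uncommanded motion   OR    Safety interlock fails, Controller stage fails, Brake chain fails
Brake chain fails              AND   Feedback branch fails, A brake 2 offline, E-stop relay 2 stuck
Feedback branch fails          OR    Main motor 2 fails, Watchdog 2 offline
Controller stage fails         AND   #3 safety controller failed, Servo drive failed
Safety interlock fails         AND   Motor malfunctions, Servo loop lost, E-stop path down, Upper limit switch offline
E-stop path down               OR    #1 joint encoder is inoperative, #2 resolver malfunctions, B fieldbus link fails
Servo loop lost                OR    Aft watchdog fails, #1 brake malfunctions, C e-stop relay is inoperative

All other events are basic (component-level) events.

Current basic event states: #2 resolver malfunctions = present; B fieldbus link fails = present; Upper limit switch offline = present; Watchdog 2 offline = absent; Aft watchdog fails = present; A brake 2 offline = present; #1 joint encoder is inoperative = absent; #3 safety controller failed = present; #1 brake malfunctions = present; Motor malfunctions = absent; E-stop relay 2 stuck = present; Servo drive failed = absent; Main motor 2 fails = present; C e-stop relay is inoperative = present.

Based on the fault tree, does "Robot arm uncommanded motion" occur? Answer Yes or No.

Servo loop lost [OR]: Aft watchdog fails=occurs, #1 brake malfunctions=occurs, C e-stop relay is inoperative=occurs → at least one input occurs → occurs.
E-stop path down [OR]: #1 joint encoder is inoperative=not, #2 resolver malfunctions=occurs, B fieldbus link fails=occurs → at least one input occurs → occurs.
Safety interlock fails [AND]: Motor malfunctions=not, Servo loop lost=occurs, E-stop path down=occurs, Upper limit switch offline=occurs → not all inputs occur → does not occur.
Controller stage fails [AND]: #3 safety controller failed=occurs, Servo drive failed=not → not all inputs occur → does not occur.
Feedback branch fails [OR]: Main motor 2 fails=occurs, Watchdog 2 offline=not → at least one input occurs → occurs.
Brake chain fails [AND]: Feedback branch fails=occurs, A brake 2 offline=occurs, E-stop relay 2 stuck=occurs → all inputs occur → occurs.
Robot arm uncommanded motion [OR]: Safety interlock fails=not, Controller stage fails=not, Brake chain fails=occurs → at least one input occurs → occurs.

Yes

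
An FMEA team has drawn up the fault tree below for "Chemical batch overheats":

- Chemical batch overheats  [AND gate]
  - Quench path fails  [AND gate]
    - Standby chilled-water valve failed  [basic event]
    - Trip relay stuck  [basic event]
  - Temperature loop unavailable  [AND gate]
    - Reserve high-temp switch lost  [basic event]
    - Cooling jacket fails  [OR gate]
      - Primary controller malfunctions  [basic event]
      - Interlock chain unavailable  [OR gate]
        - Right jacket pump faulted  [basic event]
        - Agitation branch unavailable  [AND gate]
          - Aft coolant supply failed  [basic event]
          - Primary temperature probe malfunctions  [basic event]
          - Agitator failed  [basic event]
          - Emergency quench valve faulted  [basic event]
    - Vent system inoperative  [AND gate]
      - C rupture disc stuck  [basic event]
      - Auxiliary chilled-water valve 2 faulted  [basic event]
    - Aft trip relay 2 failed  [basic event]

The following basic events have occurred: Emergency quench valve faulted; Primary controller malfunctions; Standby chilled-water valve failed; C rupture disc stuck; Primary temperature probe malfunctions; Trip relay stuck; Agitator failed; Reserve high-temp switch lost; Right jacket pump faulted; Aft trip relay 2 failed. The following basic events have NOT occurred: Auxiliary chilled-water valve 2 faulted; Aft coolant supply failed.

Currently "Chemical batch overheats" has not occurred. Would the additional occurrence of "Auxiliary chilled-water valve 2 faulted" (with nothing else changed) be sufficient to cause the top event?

Yes

Counterfactual: set "Auxiliary chilled-water valve 2 faulted" to occurred.
Quench path fails [AND]: Standby chilled-water valve failed=occurs, Trip relay stuck=occurs → all inputs occur → occurs.
Agitation branch unavailable [AND]: Aft coolant supply failed=not, Primary temperature probe malfunctions=occurs, Agitator failed=occurs, Emergency quench valve faulted=occurs → not all inputs occur → does not occur.
Interlock chain unavailable [OR]: Right jacket pump faulted=occurs, Agitation branch unavailable=not → at least one input occurs → occurs.
Cooling jacket fails [OR]: Primary controller malfunctions=occurs, Interlock chain unavailable=occurs → at least one input occurs → occurs.
Vent system inoperative [AND]: C rupture disc stuck=occurs, Auxiliary chilled-water valve 2 faulted=occurs → all inputs occur → occurs.
Temperature loop unavailable [AND]: Reserve high-temp switch lost=occurs, Cooling jacket fails=occurs, Vent system inoperative=occurs, Aft trip relay 2 failed=occurs → all inputs occur → occurs.
Chemical batch overheats [AND]: Quench path fails=occurs, Temperature loop unavailable=occurs → all inputs occur → occurs.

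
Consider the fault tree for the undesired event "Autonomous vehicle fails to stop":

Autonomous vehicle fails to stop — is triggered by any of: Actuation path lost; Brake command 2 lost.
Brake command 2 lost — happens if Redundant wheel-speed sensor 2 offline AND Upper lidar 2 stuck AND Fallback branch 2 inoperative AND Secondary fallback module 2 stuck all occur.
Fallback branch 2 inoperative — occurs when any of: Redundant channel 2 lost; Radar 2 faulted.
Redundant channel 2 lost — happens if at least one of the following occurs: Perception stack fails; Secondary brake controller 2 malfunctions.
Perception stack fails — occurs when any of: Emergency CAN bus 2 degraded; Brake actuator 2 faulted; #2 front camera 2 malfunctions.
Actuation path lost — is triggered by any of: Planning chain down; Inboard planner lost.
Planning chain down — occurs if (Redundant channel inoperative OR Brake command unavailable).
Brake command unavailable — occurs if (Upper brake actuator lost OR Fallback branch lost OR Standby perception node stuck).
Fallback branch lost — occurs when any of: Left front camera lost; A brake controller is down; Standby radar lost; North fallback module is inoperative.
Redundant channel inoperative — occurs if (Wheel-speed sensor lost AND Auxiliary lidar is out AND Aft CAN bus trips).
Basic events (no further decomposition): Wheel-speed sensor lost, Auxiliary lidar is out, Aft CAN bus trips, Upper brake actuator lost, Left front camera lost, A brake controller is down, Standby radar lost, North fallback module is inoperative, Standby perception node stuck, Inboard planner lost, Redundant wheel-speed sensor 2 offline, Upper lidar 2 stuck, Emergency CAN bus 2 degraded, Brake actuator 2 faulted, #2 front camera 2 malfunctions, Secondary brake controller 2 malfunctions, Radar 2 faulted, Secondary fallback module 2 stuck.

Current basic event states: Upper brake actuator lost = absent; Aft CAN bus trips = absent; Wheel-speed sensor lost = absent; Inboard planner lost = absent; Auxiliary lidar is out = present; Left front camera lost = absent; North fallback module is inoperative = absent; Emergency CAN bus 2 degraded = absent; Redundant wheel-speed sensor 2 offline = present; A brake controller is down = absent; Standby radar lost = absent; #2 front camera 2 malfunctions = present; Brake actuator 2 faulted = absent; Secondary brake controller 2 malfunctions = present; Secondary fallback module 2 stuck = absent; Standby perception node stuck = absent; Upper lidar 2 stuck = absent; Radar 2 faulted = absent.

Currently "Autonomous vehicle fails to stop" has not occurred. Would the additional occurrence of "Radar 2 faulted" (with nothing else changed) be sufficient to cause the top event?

Counterfactual: set "Radar 2 faulted" to occurred.
Redundant channel inoperative [AND]: Wheel-speed sensor lost=not, Auxiliary lidar is out=occurs, Aft CAN bus trips=not → not all inputs occur → does not occur.
Fallback branch lost [OR]: Left front camera lost=not, A brake controller is down=not, Standby radar lost=not, North fallback module is inoperative=not → no input occurs → does not occur.
Brake command unavailable [OR]: Upper brake actuator lost=not, Fallback branch lost=not, Standby perception node stuck=not → no input occurs → does not occur.
Planning chain down [OR]: Redundant channel inoperative=not, Brake command unavailable=not → no input occurs → does not occur.
Actuation path lost [OR]: Planning chain down=not, Inboard planner lost=not → no input occurs → does not occur.
Perception stack fails [OR]: Emergency CAN bus 2 degraded=not, Brake actuator 2 faulted=not, #2 front camera 2 malfunctions=occurs → at least one input occurs → occurs.
Redundant channel 2 lost [OR]: Perception stack fails=occurs, Secondary brake controller 2 malfunctions=occurs → at least one input occurs → occurs.
Fallback branch 2 inoperative [OR]: Redundant channel 2 lost=occurs, Radar 2 faulted=occurs → at least one input occurs → occurs.
Brake command 2 lost [AND]: Redundant wheel-speed sensor 2 offline=occurs, Upper lidar 2 stuck=not, Fallback branch 2 inoperative=occurs, Secondary fallback module 2 stuck=not → not all inputs occur → does not occur.
Autonomous vehicle fails to stop [OR]: Actuation path lost=not, Brake command 2 lost=not → no input occurs → does not occur.

No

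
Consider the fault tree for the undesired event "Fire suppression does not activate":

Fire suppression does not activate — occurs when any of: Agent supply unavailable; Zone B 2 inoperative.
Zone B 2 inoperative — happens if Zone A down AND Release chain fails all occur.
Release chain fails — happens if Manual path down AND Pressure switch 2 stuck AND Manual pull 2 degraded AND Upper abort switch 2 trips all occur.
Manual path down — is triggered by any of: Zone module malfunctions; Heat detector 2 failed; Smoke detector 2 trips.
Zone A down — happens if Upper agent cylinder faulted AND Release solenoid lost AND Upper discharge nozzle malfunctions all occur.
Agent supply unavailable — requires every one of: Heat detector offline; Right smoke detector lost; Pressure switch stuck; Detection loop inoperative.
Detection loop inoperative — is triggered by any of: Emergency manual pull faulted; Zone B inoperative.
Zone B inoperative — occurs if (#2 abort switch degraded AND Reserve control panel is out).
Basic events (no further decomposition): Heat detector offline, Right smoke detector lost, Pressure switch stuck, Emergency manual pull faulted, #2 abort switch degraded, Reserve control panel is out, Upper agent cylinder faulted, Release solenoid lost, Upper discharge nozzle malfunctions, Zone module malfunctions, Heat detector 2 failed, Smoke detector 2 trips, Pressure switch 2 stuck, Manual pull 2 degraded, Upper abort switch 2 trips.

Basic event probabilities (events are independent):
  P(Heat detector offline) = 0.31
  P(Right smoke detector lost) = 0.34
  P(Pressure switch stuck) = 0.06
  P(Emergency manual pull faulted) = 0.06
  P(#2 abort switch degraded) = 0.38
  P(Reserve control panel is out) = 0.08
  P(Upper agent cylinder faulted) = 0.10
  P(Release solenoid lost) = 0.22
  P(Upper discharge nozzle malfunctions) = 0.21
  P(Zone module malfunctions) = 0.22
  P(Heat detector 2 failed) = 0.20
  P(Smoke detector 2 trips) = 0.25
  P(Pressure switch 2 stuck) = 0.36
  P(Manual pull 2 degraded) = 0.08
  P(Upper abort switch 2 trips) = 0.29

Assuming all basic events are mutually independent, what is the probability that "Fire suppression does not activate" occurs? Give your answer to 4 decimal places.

P(Zone B inoperative) [AND] = 0.38 × 0.08 = 0.030400
P(Detection loop inoperative) [OR] = 1 − (1−0.06) × (1−0.030400) = 0.088576
P(Agent supply unavailable) [AND] = 0.31 × 0.34 × 0.06 × 0.088576 = 0.000560
P(Zone A down) [AND] = 0.10 × 0.22 × 0.21 = 0.004620
P(Manual path down) [OR] = 1 − (1−0.22) × (1−0.20) × (1−0.25) = 0.532000
P(Release chain fails) [AND] = 0.532000 × 0.36 × 0.08 × 0.29 = 0.004443
P(Zone B 2 inoperative) [AND] = 0.004620 × 0.004443 = 0.000021
P(Fire suppression does not activate) [OR] = 1 − (1−0.000560) × (1−0.000021) = 0.000581
Rounded to 4 decimal places: P(Fire suppression does not activate) ≈ 0.0006.

0.0006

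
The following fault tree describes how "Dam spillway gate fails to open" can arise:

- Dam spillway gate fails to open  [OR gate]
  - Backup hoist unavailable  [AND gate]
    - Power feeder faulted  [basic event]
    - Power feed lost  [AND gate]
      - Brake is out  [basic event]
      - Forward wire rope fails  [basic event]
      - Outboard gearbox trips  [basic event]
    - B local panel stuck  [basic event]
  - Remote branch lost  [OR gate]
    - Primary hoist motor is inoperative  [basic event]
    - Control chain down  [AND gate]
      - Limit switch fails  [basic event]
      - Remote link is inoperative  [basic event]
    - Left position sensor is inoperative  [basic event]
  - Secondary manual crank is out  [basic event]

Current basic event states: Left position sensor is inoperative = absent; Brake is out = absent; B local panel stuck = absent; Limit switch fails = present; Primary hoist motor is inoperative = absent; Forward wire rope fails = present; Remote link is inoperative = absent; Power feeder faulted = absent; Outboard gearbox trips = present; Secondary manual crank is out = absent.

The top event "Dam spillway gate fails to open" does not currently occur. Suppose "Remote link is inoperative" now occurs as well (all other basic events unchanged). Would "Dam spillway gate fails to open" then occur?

Counterfactual: set "Remote link is inoperative" to occurred.
Power feed lost [AND]: Brake is out=not, Forward wire rope fails=occurs, Outboard gearbox trips=occurs → not all inputs occur → does not occur.
Backup hoist unavailable [AND]: Power feeder faulted=not, Power feed lost=not, B local panel stuck=not → not all inputs occur → does not occur.
Control chain down [AND]: Limit switch fails=occurs, Remote link is inoperative=occurs → all inputs occur → occurs.
Remote branch lost [OR]: Primary hoist motor is inoperative=not, Control chain down=occurs, Left position sensor is inoperative=not → at least one input occurs → occurs.
Dam spillway gate fails to open [OR]: Backup hoist unavailable=not, Remote branch lost=occurs, Secondary manual crank is out=not → at least one input occurs → occurs.

Yes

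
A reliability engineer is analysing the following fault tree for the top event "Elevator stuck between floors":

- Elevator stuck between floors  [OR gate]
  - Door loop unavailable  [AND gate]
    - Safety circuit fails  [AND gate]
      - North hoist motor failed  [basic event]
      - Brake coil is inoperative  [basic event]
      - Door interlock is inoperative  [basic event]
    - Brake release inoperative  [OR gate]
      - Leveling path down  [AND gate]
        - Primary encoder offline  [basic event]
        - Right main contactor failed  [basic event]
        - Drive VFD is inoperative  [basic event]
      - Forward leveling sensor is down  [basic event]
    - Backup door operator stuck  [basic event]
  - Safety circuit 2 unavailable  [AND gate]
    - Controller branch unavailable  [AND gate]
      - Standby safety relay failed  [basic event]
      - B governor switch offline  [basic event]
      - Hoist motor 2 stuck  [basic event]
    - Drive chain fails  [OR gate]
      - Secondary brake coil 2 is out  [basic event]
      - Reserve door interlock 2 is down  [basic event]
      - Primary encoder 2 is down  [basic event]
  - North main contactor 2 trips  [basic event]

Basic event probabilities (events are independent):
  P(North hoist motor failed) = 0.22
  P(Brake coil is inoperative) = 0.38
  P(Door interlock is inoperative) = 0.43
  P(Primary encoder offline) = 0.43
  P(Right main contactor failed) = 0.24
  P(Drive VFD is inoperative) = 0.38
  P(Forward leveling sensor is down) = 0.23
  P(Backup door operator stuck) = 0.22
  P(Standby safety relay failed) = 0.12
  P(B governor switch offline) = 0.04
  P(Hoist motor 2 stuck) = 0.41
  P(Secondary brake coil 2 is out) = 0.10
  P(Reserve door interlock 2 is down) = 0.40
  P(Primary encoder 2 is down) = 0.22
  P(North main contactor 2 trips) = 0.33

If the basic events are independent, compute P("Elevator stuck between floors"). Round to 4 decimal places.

0.3321

P(Safety circuit fails) [AND] = 0.22 × 0.38 × 0.43 = 0.035948
P(Leveling path down) [AND] = 0.43 × 0.24 × 0.38 = 0.039216
P(Brake release inoperative) [OR] = 1 − (1−0.039216) × (1−0.23) = 0.260196
P(Door loop unavailable) [AND] = 0.035948 × 0.260196 × 0.22 = 0.002058
P(Controller branch unavailable) [AND] = 0.12 × 0.04 × 0.41 = 0.001968
P(Drive chain fails) [OR] = 1 − (1−0.10) × (1−0.40) × (1−0.22) = 0.578800
P(Safety circuit 2 unavailable) [AND] = 0.001968 × 0.578800 = 0.001139
P(Elevator stuck between floors) [OR] = 1 − (1−0.002058) × (1−0.001139) × (1−0.33) = 0.332140
Rounded to 4 decimal places: P(Elevator stuck between floors) ≈ 0.3321.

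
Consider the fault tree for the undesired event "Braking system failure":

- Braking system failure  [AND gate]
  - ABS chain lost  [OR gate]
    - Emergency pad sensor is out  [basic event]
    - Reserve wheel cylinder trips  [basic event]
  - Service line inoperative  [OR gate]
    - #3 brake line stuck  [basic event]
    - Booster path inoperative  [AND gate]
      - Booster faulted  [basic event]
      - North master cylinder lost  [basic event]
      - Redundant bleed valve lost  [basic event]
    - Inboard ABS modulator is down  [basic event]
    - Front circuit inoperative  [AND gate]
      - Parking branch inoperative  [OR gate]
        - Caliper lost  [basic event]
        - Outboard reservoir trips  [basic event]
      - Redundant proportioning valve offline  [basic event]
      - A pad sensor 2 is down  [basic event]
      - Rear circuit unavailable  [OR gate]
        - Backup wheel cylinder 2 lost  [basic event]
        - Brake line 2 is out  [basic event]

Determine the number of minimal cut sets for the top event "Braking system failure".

ABS chain lost [OR]: union of children's cut sets → 2 cut set(s).
Booster path inoperative [AND]: one cut set from each child combined → 1 × 1 × 1 = 1 cut set(s).
Parking branch inoperative [OR]: union of children's cut sets → 2 cut set(s).
Rear circuit unavailable [OR]: union of children's cut sets → 2 cut set(s).
Front circuit inoperative [AND]: one cut set from each child combined → 2 × 1 × 1 × 2 = 4 cut set(s).
Service line inoperative [OR]: union of children's cut sets → 7 cut set(s).
Braking system failure [AND]: one cut set from each child combined → 2 × 7 = 14 cut set(s).

14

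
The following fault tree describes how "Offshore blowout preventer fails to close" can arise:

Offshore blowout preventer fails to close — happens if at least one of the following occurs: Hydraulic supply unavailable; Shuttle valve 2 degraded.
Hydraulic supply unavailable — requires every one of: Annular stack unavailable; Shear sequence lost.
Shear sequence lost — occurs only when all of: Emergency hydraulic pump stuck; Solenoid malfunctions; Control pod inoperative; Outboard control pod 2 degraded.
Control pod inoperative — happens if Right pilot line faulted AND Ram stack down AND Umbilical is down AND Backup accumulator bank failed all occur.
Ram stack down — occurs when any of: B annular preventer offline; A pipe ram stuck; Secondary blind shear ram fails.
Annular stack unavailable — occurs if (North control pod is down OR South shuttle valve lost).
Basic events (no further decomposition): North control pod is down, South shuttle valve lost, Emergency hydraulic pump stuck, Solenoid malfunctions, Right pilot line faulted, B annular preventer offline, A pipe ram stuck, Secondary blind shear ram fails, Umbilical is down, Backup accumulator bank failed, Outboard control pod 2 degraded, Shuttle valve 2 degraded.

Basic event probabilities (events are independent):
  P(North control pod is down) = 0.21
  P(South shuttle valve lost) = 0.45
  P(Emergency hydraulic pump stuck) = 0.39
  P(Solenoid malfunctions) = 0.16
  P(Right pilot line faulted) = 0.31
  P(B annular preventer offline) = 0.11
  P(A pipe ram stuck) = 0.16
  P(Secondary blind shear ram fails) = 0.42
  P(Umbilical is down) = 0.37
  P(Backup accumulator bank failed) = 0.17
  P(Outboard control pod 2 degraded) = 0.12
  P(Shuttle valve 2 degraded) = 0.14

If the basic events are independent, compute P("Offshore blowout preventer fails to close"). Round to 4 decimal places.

0.1400

P(Annular stack unavailable) [OR] = 1 − (1−0.21) × (1−0.45) = 0.565500
P(Ram stack down) [OR] = 1 − (1−0.11) × (1−0.16) × (1−0.42) = 0.566392
P(Control pod inoperative) [AND] = 0.31 × 0.566392 × 0.37 × 0.17 = 0.011044
P(Shear sequence lost) [AND] = 0.39 × 0.16 × 0.011044 × 0.12 = 0.000083
P(Hydraulic supply unavailable) [AND] = 0.565500 × 0.000083 = 0.000047
P(Offshore blowout preventer fails to close) [OR] = 1 − (1−0.000047) × (1−0.14) = 0.140040
Rounded to 4 decimal places: P(Offshore blowout preventer fails to close) ≈ 0.1400.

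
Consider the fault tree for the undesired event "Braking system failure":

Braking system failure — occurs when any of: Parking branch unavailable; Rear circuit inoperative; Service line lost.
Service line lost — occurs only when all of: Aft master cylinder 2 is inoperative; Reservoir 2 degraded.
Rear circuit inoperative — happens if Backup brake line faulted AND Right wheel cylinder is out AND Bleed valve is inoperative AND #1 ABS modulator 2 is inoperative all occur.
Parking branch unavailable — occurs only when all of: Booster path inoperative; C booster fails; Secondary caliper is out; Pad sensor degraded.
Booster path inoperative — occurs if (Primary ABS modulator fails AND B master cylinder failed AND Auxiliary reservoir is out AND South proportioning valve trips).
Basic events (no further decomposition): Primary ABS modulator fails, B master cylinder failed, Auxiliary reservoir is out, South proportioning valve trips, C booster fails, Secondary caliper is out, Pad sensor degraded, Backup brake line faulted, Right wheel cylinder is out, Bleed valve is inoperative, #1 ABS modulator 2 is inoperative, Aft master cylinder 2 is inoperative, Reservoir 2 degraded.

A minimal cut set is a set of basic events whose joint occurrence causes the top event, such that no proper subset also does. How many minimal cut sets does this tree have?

3

Booster path inoperative [AND]: one cut set from each child combined → 1 × 1 × 1 × 1 = 1 cut set(s).
Parking branch unavailable [AND]: one cut set from each child combined → 1 × 1 × 1 × 1 = 1 cut set(s).
Rear circuit inoperative [AND]: one cut set from each child combined → 1 × 1 × 1 × 1 = 1 cut set(s).
Service line lost [AND]: one cut set from each child combined → 1 × 1 = 1 cut set(s).
Braking system failure [OR]: union of children's cut sets → 3 cut set(s).
Minimal cut sets: {Auxiliary reservoir is out, B master cylinder failed, C booster fails, Pad sensor degraded, Primary ABS modulator fails, Secondary caliper is out, South proportioning valve trips}; {#1 ABS modulator 2 is inoperative, Backup brake line faulted, Bleed valve is inoperative, Right wheel cylinder is out}; {Aft master cylinder 2 is inoperative, Reservoir 2 degraded}.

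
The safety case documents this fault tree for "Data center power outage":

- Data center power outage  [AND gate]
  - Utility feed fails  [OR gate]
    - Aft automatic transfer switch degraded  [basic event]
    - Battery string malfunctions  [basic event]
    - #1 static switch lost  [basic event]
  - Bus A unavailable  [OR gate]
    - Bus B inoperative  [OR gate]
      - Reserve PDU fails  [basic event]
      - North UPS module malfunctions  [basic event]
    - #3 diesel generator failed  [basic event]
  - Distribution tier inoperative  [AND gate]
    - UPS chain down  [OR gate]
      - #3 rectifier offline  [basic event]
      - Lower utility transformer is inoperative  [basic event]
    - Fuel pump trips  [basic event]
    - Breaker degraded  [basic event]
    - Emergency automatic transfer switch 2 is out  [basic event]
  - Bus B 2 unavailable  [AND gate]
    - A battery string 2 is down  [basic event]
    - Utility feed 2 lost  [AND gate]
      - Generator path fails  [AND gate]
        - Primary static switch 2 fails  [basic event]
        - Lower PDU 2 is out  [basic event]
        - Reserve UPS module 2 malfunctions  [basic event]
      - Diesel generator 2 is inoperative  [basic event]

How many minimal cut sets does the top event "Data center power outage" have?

18

Utility feed fails [OR]: union of children's cut sets → 3 cut set(s).
Bus B inoperative [OR]: union of children's cut sets → 2 cut set(s).
Bus A unavailable [OR]: union of children's cut sets → 3 cut set(s).
UPS chain down [OR]: union of children's cut sets → 2 cut set(s).
Distribution tier inoperative [AND]: one cut set from each child combined → 2 × 1 × 1 × 1 = 2 cut set(s).
Generator path fails [AND]: one cut set from each child combined → 1 × 1 × 1 = 1 cut set(s).
Utility feed 2 lost [AND]: one cut set from each child combined → 1 × 1 = 1 cut set(s).
Bus B 2 unavailable [AND]: one cut set from each child combined → 1 × 1 = 1 cut set(s).
Data center power outage [AND]: one cut set from each child combined → 3 × 3 × 2 × 1 = 18 cut set(s).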